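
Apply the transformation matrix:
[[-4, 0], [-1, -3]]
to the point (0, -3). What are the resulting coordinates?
(0, 9)

Matrix multiplication:
[[-4, 0], [-1, -3]] × [0, -3]ᵀ
= [-4×0 + 0×-3, -1×0 + -3×-3]ᵀ
= [0.0000, 9.0000]ᵀ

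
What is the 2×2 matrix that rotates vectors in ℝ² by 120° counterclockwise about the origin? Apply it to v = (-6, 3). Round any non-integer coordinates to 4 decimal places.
R = [[-1/2, -√3/2], [√3/2, -1/2]]; R·v = (0.4019, -6.6962)

A counterclockwise rotation by angle θ in ℝ² has matrix R(θ) = [[cos θ, -sin θ], [sin θ, cos θ]].
For θ = 120°: cos θ = -1/2, sin θ = √3/2.
R(120°) = [[-1/2, -√3/2], [√3/2, -1/2]].
R·v = [-1/2·-6 + (-√3/2)·3, √3/2·-6 + -1/2·3] = (0.4019, -6.6962).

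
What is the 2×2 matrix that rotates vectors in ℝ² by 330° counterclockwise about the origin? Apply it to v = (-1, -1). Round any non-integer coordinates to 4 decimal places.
R = [[√3/2, 1/2], [-1/2, √3/2]]; R·v = (-1.3660, -0.3660)

A counterclockwise rotation by angle θ in ℝ² has matrix R(θ) = [[cos θ, -sin θ], [sin θ, cos θ]].
For θ = 330°: cos θ = √3/2, sin θ = -1/2.
R(330°) = [[√3/2, 1/2], [-1/2, √3/2]].
R·v = [√3/2·-1 + (1/2)·-1, -1/2·-1 + √3/2·-1] = (-1.3660, -0.3660).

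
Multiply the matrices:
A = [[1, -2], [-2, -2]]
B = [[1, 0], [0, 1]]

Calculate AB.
[[1, -2], [-2, -2]]

Each entry (i,j) of AB = sum over k of A[i][k]*B[k][j].
(AB)[0][0] = (1)*(1) + (-2)*(0) = 1
(AB)[0][1] = (1)*(0) + (-2)*(1) = -2
(AB)[1][0] = (-2)*(1) + (-2)*(0) = -2
(AB)[1][1] = (-2)*(0) + (-2)*(1) = -2
AB = [[1, -2], [-2, -2]]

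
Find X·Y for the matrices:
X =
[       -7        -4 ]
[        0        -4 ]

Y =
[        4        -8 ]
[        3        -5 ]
XY =
[      -40        76 ]
[      -12        20 ]

Matrix multiplication: (XY)[i][j] = sum over k of X[i][k] * Y[k][j].
  (XY)[0][0] = (-7)*(4) + (-4)*(3) = -40
  (XY)[0][1] = (-7)*(-8) + (-4)*(-5) = 76
  (XY)[1][0] = (0)*(4) + (-4)*(3) = -12
  (XY)[1][1] = (0)*(-8) + (-4)*(-5) = 20
XY =
[      -40        76 ]
[      -12        20 ]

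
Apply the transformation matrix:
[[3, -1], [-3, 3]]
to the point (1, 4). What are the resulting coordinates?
(-1, 9)

Matrix multiplication:
[[3, -1], [-3, 3]] × [1, 4]ᵀ
= [3×1 + -1×4, -3×1 + 3×4]ᵀ
= [-1.0000, 9.0000]ᵀ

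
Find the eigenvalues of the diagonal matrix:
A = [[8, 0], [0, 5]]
λ₁ = 8, λ₂ = 5

The characteristic polynomial of A is det(A - λI) = (8 - λ)(5 - λ) = 0.
The roots are λ = 8 and λ = 5, so the eigenvalues are the diagonal entries.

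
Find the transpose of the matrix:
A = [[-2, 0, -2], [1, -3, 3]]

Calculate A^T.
[[-2, 1], [0, -3], [-2, 3]]

The transpose sends entry (i,j) to (j,i); rows become columns.
Row 0 of A: [-2, 0, -2] -> column 0 of A^T.
Row 1 of A: [1, -3, 3] -> column 1 of A^T.
A^T = [[-2, 1], [0, -3], [-2, 3]]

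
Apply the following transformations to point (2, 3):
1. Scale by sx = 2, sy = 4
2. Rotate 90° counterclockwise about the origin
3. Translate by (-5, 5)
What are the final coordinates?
(-17, 9)

Step 1: Scale → (4, 12)
Step 2: Rotate 90° → (-12, 4)
Step 3: Translate → (-17, 9)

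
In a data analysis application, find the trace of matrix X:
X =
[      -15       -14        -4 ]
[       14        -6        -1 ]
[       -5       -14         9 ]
tr(X) = -15 - 6 + 9 = -12

The trace of a square matrix is the sum of its diagonal entries.
Diagonal entries of X: X[0][0] = -15, X[1][1] = -6, X[2][2] = 9.
tr(X) = -15 - 6 + 9 = -12.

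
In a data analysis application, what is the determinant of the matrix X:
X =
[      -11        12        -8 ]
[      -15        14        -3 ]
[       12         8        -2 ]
det(X) = 1556

Expand along row 0 (cofactor expansion): det(X) = a*(e*i - f*h) - b*(d*i - f*g) + c*(d*h - e*g), where the 3×3 is [[a, b, c], [d, e, f], [g, h, i]].
Minor M_00 = (14)*(-2) - (-3)*(8) = -28 + 24 = -4.
Minor M_01 = (-15)*(-2) - (-3)*(12) = 30 + 36 = 66.
Minor M_02 = (-15)*(8) - (14)*(12) = -120 - 168 = -288.
det(X) = (-11)*(-4) - (12)*(66) + (-8)*(-288) = 44 - 792 + 2304 = 1556.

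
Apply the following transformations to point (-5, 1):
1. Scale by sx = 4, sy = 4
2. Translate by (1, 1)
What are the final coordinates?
(-19, 5)

Step 1: Scale (-5, 1) by (sx, sy) = (4, 4) → (-20, 4)
Step 2: Translate by (1, 1) → (-19, 5)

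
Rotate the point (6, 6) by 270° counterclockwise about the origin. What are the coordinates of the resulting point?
(6, -6)

Rotation matrix R(θ) = [[cos θ, -sin θ], [sin θ, cos θ]]; for θ = 270°:
R = [[0, 1], [-1, 0]]
Result: R × [6, 6]ᵀ = [0·6 + (1)·6, -1·6 + (0)·6]ᵀ = (6, -6)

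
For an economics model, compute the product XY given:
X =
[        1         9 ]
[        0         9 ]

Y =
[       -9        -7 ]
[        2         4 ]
XY =
[        9        29 ]
[       18        36 ]

Matrix multiplication: (XY)[i][j] = sum over k of X[i][k] * Y[k][j].
  (XY)[0][0] = (1)*(-9) + (9)*(2) = 9
  (XY)[0][1] = (1)*(-7) + (9)*(4) = 29
  (XY)[1][0] = (0)*(-9) + (9)*(2) = 18
  (XY)[1][1] = (0)*(-7) + (9)*(4) = 36
XY =
[        9        29 ]
[       18        36 ]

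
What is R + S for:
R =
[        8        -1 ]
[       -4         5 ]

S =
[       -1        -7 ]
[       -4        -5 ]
R + S =
[        7        -8 ]
[       -8         0 ]

Matrix addition is elementwise: (R+S)[i][j] = R[i][j] + S[i][j].
  (R+S)[0][0] = (8) + (-1) = 7
  (R+S)[0][1] = (-1) + (-7) = -8
  (R+S)[1][0] = (-4) + (-4) = -8
  (R+S)[1][1] = (5) + (-5) = 0
R + S =
[        7        -8 ]
[       -8         0 ]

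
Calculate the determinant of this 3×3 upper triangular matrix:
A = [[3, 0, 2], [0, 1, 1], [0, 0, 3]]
9

The determinant of a triangular matrix is the product of its diagonal entries (the off-diagonal entries above the diagonal do not affect it).
det(A) = (3) * (1) * (3) = 9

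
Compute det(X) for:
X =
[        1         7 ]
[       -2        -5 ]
det(X) = 9

For a 2×2 matrix [[a, b], [c, d]], det = a*d - b*c.
det(X) = (1)*(-5) - (7)*(-2) = -5 + 14 = 9.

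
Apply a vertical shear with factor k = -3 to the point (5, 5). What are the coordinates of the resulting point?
(5, -10)

Shear matrix for vertical shear with factor k = -3:
[[1, 0], [-3, 1]]
Result: (5, 5) → (5, -10)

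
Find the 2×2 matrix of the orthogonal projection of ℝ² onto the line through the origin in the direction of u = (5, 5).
[[1/2, 1/2], [1/2, 1/2]]

The orthogonal projection onto the line spanned by a nonzero vector u = (a, b) has matrix P = (u uᵀ) / (uᵀ u) = (1/(a² + b²)) · [[a², ab], [ab, b²]].
Here u = (5, 5), so a² + b² = 25 + 25 = 50.
P = (1/50) · [[25, 25], [25, 25]] = [[1/2, 1/2], [1/2, 1/2]].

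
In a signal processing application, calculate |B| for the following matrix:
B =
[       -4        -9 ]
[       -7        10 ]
det(B) = -103

For a 2×2 matrix [[a, b], [c, d]], det = a*d - b*c.
det(B) = (-4)*(10) - (-9)*(-7) = -40 - 63 = -103.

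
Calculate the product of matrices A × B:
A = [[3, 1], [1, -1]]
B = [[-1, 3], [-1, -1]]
[[-4, 8], [0, 4]]

Matrix multiplication:
C[0][0] = 3×-1 + 1×-1 = -4
C[0][1] = 3×3 + 1×-1 = 8
C[1][0] = 1×-1 + -1×-1 = 0
C[1][1] = 1×3 + -1×-1 = 4
Result: [[-4, 8], [0, 4]]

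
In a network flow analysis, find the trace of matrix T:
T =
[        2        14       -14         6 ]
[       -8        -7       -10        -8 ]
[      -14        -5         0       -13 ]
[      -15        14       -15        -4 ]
tr(T) = 2 - 7 + 0 - 4 = -9

The trace of a square matrix is the sum of its diagonal entries.
Diagonal entries of T: T[0][0] = 2, T[1][1] = -7, T[2][2] = 0, T[3][3] = -4.
tr(T) = 2 - 7 + 0 - 4 = -9.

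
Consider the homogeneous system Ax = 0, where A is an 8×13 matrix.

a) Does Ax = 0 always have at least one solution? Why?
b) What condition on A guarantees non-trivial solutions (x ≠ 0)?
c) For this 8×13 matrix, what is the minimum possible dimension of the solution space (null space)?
a) Yes, x = 0 is always a solution. b) When A has linearly dependent columns (rank < n). c) Minimum nullity = 5.

a) x = 0 satisfies A·0 = 0, so the zero vector is always a solution.
b) Non-trivial solutions exist iff the columns of A are linearly dependent, equivalently rank(A) < n (the number of columns).
c) By rank-nullity, rank(A) + nullity(A) = n = 13. Since A has only 8 rows, rank(A) ≤ 8, so nullity(A) ≥ 13 - 8 = 5.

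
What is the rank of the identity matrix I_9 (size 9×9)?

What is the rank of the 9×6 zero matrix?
rank(I_9) = 9, rank(0) = 0

The identity I_9 has 9 columns that are the standard basis vectors e_1, …, e_9. These are linearly independent, so all 9 columns are pivots and rank(I_9) = 9.
The 9×6 zero matrix has every entry zero, so every row is the zero row and there are no pivots; rank(0) = 0.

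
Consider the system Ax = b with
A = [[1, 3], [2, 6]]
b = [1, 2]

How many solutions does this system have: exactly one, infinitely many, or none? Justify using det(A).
Infinitely many solutions

det(A) = (1)*(6) - (3)*(2) = 0, so A is singular (column 2 is 3 times column 1).
b = [1, 2] = 1 * column 1 of A, so b lies in the column space of A.
A singular matrix whose right-hand side is in its column space gives a 1-parameter family of solutions — infinitely many.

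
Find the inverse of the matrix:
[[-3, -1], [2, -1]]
[[-1/5, 1/5], [-2/5, -3/5]]

For [[a,b],[c,d]], inverse = (1/det)·[[d,-b],[-c,a]]
det = -3·-1 - -1·2 = 5
Inverse = (1/5)·[[-1, 1], [-2, -3]]
        = [[-1/5, 1/5], [-2/5, -3/5]]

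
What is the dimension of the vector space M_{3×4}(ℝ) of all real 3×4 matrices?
Dimension = 12

A real 3×4 matrix is determined by its 3·4 = 12 independent entries.
A standard basis is {E_ij : 1 ≤ i ≤ 3, 1 ≤ j ≤ 4}, where E_ij has a 1 in position (i, j) and 0 elsewhere — there are 12 such matrices, and they are linearly independent and span M_{3×4}(ℝ).
Therefore dim(M_{3×4}(ℝ)) = 12.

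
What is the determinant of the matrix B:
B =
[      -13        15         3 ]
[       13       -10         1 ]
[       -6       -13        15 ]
det(B) = -1921

Expand along row 0 (cofactor expansion): det(B) = a*(e*i - f*h) - b*(d*i - f*g) + c*(d*h - e*g), where the 3×3 is [[a, b, c], [d, e, f], [g, h, i]].
Minor M_00 = (-10)*(15) - (1)*(-13) = -150 + 13 = -137.
Minor M_01 = (13)*(15) - (1)*(-6) = 195 + 6 = 201.
Minor M_02 = (13)*(-13) - (-10)*(-6) = -169 - 60 = -229.
det(B) = (-13)*(-137) - (15)*(201) + (3)*(-229) = 1781 - 3015 - 687 = -1921.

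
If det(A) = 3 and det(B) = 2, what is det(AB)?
6

Use the multiplicative property of determinants: det(AB) = det(A)*det(B).
det(AB) = (3)*(2) = 6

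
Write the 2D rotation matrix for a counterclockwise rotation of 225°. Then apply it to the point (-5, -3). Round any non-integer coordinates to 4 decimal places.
R = [[-√2/2, √2/2], [-√2/2, -√2/2]]; R·(-5, -3) = (1.4142, 5.6569)

Rotation matrix formula: R(θ) = [[cos θ, -sin θ], [sin θ, cos θ]]
For θ = 225°:
cos(225°) = -√2/2
sin(225°) = -√2/2
R = [[-√2/2, √2/2], [-√2/2, -√2/2]]
Apply to (-5, -3): [-√2/2·-5 + (√2/2)·-3, -√2/2·-5 + -√2/2·-3] = (1.4142, 5.6569)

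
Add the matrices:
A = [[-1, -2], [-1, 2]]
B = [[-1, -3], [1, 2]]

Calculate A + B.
[[-2, -5], [0, 4]]

Add corresponding elements:
(-1)+(-1)=-2
(-2)+(-3)=-5
(-1)+(1)=0
(2)+(2)=4
A + B = [[-2, -5], [0, 4]]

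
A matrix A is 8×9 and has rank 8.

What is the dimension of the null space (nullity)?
1

The rank-nullity theorem for an m×n matrix states:
rank(A) + nullity(A) = n (the number of columns).
Here n = 9 and rank(A) = 8, so nullity(A) = 9 - 8 = 1.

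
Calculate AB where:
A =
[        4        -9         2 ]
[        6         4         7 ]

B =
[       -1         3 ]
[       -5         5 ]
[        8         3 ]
AB =
[       57       -27 ]
[       30        59 ]

Matrix multiplication: (AB)[i][j] = sum over k of A[i][k] * B[k][j].
  (AB)[0][0] = (4)*(-1) + (-9)*(-5) + (2)*(8) = 57
  (AB)[0][1] = (4)*(3) + (-9)*(5) + (2)*(3) = -27
  (AB)[1][0] = (6)*(-1) + (4)*(-5) + (7)*(8) = 30
  (AB)[1][1] = (6)*(3) + (4)*(5) + (7)*(3) = 59
AB =
[       57       -27 ]
[       30        59 ]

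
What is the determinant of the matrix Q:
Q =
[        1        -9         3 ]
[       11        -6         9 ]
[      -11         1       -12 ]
det(Q) = -399

Expand along row 0 (cofactor expansion): det(Q) = a*(e*i - f*h) - b*(d*i - f*g) + c*(d*h - e*g), where the 3×3 is [[a, b, c], [d, e, f], [g, h, i]].
Minor M_00 = (-6)*(-12) - (9)*(1) = 72 - 9 = 63.
Minor M_01 = (11)*(-12) - (9)*(-11) = -132 + 99 = -33.
Minor M_02 = (11)*(1) - (-6)*(-11) = 11 - 66 = -55.
det(Q) = (1)*(63) - (-9)*(-33) + (3)*(-55) = 63 - 297 - 165 = -399.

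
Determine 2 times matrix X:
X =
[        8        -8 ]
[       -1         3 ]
2X =
[       16       -16 ]
[       -2         6 ]

Scalar multiplication is elementwise: (2X)[i][j] = 2 * X[i][j].
  (2X)[0][0] = 2 * (8) = 16
  (2X)[0][1] = 2 * (-8) = -16
  (2X)[1][0] = 2 * (-1) = -2
  (2X)[1][1] = 2 * (3) = 6
2X =
[       16       -16 ]
[       -2         6 ]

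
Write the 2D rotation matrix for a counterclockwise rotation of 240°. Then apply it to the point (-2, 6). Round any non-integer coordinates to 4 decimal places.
R = [[-1/2, √3/2], [-√3/2, -1/2]]; R·(-2, 6) = (6.1962, -1.2679)

Rotation matrix formula: R(θ) = [[cos θ, -sin θ], [sin θ, cos θ]]
For θ = 240°:
cos(240°) = -1/2
sin(240°) = -√3/2
R = [[-1/2, √3/2], [-√3/2, -1/2]]
Apply to (-2, 6): [-1/2·-2 + (√3/2)·6, -√3/2·-2 + -1/2·6] = (6.1962, -1.2679)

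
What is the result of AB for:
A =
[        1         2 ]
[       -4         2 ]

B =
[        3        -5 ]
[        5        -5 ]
AB =
[       13       -15 ]
[       -2        10 ]

Matrix multiplication: (AB)[i][j] = sum over k of A[i][k] * B[k][j].
  (AB)[0][0] = (1)*(3) + (2)*(5) = 13
  (AB)[0][1] = (1)*(-5) + (2)*(-5) = -15
  (AB)[1][0] = (-4)*(3) + (2)*(5) = -2
  (AB)[1][1] = (-4)*(-5) + (2)*(-5) = 10
AB =
[       13       -15 ]
[       -2        10 ]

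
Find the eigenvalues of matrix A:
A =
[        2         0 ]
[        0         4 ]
λ = 2, 4

Solve det(A - λI) = 0. For a 2×2 matrix the characteristic equation is λ² - (trace)λ + det = 0.
trace(A) = a + d = 2 + 4 = 6.
det(A) = a*d - b*c = (2)*(4) - (0)*(0) = 8 - 0 = 8.
Characteristic equation: λ² - (6)λ + (8) = 0.
Discriminant = (6)² - 4*(8) = 36 - 32 = 4.
λ = (6 ± √4) / 2 = (6 ± 2) / 2 = 2, 4.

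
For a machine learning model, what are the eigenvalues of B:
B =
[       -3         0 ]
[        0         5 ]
λ = -3, 5

Solve det(B - λI) = 0. For a 2×2 matrix the characteristic equation is λ² - (trace)λ + det = 0.
trace(B) = a + d = -3 + 5 = 2.
det(B) = a*d - b*c = (-3)*(5) - (0)*(0) = -15 - 0 = -15.
Characteristic equation: λ² - (2)λ + (-15) = 0.
Discriminant = (2)² - 4*(-15) = 4 + 60 = 64.
λ = (2 ± √64) / 2 = (2 ± 8) / 2 = -3, 5.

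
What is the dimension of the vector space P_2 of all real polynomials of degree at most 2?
Dimension = 3

A polynomial of degree at most 2 can be written as a₀ + a₁x + a₂x², with 3 free coefficients a₀, a₁, a₂.
The set {1, x, x²} is a basis: it spans P_2 (every such polynomial is a linear combination of these) and is linearly independent (a polynomial is zero iff all its coefficients are zero).
Therefore dim(P_2) = 2 + 1 = 3.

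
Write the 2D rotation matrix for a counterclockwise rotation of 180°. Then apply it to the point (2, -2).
R = [[-1, 0], [0, -1]]; R·(2, -2) = (-2, 2)

Rotation matrix formula: R(θ) = [[cos θ, -sin θ], [sin θ, cos θ]]
For θ = 180°:
cos(180°) = -1
sin(180°) = 0
R = [[-1, 0], [0, -1]]
Apply to (2, -2): [-1·2 + (0)·-2, 0·2 + -1·-2] = (-2, 2)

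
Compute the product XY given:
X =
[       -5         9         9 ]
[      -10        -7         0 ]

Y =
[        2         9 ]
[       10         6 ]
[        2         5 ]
XY =
[       98        54 ]
[      -90      -132 ]

Matrix multiplication: (XY)[i][j] = sum over k of X[i][k] * Y[k][j].
  (XY)[0][0] = (-5)*(2) + (9)*(10) + (9)*(2) = 98
  (XY)[0][1] = (-5)*(9) + (9)*(6) + (9)*(5) = 54
  (XY)[1][0] = (-10)*(2) + (-7)*(10) + (0)*(2) = -90
  (XY)[1][1] = (-10)*(9) + (-7)*(6) + (0)*(5) = -132
XY =
[       98        54 ]
[      -90      -132 ]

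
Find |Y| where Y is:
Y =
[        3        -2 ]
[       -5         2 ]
det(Y) = -4

For a 2×2 matrix [[a, b], [c, d]], det = a*d - b*c.
det(Y) = (3)*(2) - (-2)*(-5) = 6 - 10 = -4.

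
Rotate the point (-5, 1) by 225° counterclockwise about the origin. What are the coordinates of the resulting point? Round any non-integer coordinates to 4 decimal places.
(4.2426, 2.8284)

Rotation matrix R(θ) = [[cos θ, -sin θ], [sin θ, cos θ]]; for θ = 225°:
R = [[-√2/2, √2/2], [-√2/2, -√2/2]]
Result: R × [-5, 1]ᵀ = [-√2/2·-5 + (√2/2)·1, -√2/2·-5 + (-√2/2)·1]ᵀ = (4.2426, 2.8284)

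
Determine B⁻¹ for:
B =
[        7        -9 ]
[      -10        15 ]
det(B) = 15
B⁻¹ =
[        1       3/5 ]
[      2/3      7/15 ]

For a 2×2 matrix B = [[a, b], [c, d]] with det(B) ≠ 0, B⁻¹ = (1/det(B)) * [[d, -b], [-c, a]].
det(B) = (7)*(15) - (-9)*(-10) = 105 - 90 = 15.
B⁻¹ = (1/15) * [[15, 9], [10, 7]].
Dividing each entry by 15 and reducing:
B⁻¹ =
[        1       3/5 ]
[      2/3      7/15 ]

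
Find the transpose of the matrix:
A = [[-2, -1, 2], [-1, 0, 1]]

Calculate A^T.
[[-2, -1], [-1, 0], [2, 1]]

The transpose sends entry (i,j) to (j,i); rows become columns.
Row 0 of A: [-2, -1, 2] -> column 0 of A^T.
Row 1 of A: [-1, 0, 1] -> column 1 of A^T.
A^T = [[-2, -1], [-1, 0], [2, 1]]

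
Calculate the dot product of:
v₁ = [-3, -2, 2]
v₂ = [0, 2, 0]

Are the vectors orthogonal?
-4, No

The dot product is the sum of products of corresponding components.
v₁·v₂ = (-3)*(0) + (-2)*(2) + (2)*(0) = 0 - 4 + 0 = -4.
Two vectors are orthogonal iff their dot product is 0; here the dot product is -4, so the vectors are not orthogonal.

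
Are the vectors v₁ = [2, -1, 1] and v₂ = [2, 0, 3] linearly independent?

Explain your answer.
Yes, linearly independent

Two vectors are linearly dependent iff one is a scalar multiple of the other.
No single scalar k satisfies v₂ = k·v₁ (the ratios of corresponding entries disagree), so v₁ and v₂ are linearly independent.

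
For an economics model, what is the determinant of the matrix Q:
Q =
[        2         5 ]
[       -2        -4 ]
det(Q) = 2

For a 2×2 matrix [[a, b], [c, d]], det = a*d - b*c.
det(Q) = (2)*(-4) - (5)*(-2) = -8 + 10 = 2.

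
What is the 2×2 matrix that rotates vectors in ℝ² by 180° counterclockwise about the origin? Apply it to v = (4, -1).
R = [[-1, 0], [0, -1]]; R·v = (-4, 1)

A counterclockwise rotation by angle θ in ℝ² has matrix R(θ) = [[cos θ, -sin θ], [sin θ, cos θ]].
For θ = 180°: cos θ = -1, sin θ = 0.
R(180°) = [[-1, 0], [0, -1]].
R·v = [-1·4 + (0)·-1, 0·4 + -1·-1] = (-4, 1).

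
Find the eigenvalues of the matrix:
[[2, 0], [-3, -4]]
λ = -4 and λ = 2

Characteristic equation: det(A - λI) = 0
λ² - (trace)λ + (det) = 0
λ² - (-2)λ + (-8) = 0
λ² + 2λ - 8 = 0
Solving: λ = -4, 2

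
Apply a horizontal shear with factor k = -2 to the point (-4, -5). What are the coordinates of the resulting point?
(6, -5)

Shear matrix for horizontal shear with factor k = -2:
[[1, -2], [0, 1]]
Result: (-4, -5) → (6, -5)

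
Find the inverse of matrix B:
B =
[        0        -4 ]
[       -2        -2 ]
det(B) = -8
B⁻¹ =
[      1/4      -1/2 ]
[     -1/4         0 ]

For a 2×2 matrix B = [[a, b], [c, d]] with det(B) ≠ 0, B⁻¹ = (1/det(B)) * [[d, -b], [-c, a]].
det(B) = (0)*(-2) - (-4)*(-2) = 0 - 8 = -8.
B⁻¹ = (1/-8) * [[-2, 4], [2, 0]].
Dividing each entry by -8 and reducing:
B⁻¹ =
[      1/4      -1/2 ]
[     -1/4         0 ]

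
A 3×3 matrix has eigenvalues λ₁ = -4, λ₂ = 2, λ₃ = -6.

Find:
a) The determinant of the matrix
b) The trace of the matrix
det = 48, trace = -8

Two standard eigenvalue identities:
- det(A) equals the product of the eigenvalues (counted with multiplicity).
- trace(A) equals the sum of the eigenvalues.
det(A) = (-4)*(2)*(-6) = 48.
trace(A) = -4 + 2 - 6 = -8.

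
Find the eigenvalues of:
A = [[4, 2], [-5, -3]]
λ = -1, 2

Solve det(A - λI) = 0. For a 2×2 matrix this is λ² - (trace)λ + det = 0.
trace(A) = 4 - 3 = 1.
det(A) = (4)*(-3) - (2)*(-5) = -12 + 10 = -2.
Characteristic equation: λ² - (1)λ + (-2) = 0.
Discriminant: (1)² - 4*(-2) = 1 + 8 = 9.
Roots: λ = (1 ± √9) / 2 = -1, 2.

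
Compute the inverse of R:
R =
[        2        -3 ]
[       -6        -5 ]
det(R) = -28
R⁻¹ =
[     5/28     -3/28 ]
[    -3/14     -1/14 ]

For a 2×2 matrix R = [[a, b], [c, d]] with det(R) ≠ 0, R⁻¹ = (1/det(R)) * [[d, -b], [-c, a]].
det(R) = (2)*(-5) - (-3)*(-6) = -10 - 18 = -28.
R⁻¹ = (1/-28) * [[-5, 3], [6, 2]].
Dividing each entry by -28 and reducing:
R⁻¹ =
[     5/28     -3/28 ]
[    -3/14     -1/14 ]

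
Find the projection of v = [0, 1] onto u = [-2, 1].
[-2/5, 1/5]

The projection of v onto u is proj_u(v) = ((v·u) / (u·u)) · u.
v·u = (0)*(-2) + (1)*(1) = 1.
u·u = (-2)*(-2) + (1)*(1) = 5.
coefficient = 1 / 5 = 1/5.
proj_u(v) = 1/5 · [-2, 1] = [-2/5, 1/5].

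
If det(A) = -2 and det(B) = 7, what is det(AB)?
-14

Use the multiplicative property of determinants: det(AB) = det(A)*det(B).
det(AB) = (-2)*(7) = -14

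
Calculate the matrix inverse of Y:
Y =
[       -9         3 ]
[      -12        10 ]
det(Y) = -54
Y⁻¹ =
[    -5/27      1/18 ]
[     -2/9       1/6 ]

For a 2×2 matrix Y = [[a, b], [c, d]] with det(Y) ≠ 0, Y⁻¹ = (1/det(Y)) * [[d, -b], [-c, a]].
det(Y) = (-9)*(10) - (3)*(-12) = -90 + 36 = -54.
Y⁻¹ = (1/-54) * [[10, -3], [12, -9]].
Dividing each entry by -54 and reducing:
Y⁻¹ =
[    -5/27      1/18 ]
[     -2/9       1/6 ]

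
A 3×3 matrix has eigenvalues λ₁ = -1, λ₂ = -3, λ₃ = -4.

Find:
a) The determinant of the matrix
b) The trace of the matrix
det = -12, trace = -8

Two standard eigenvalue identities:
- det(A) equals the product of the eigenvalues (counted with multiplicity).
- trace(A) equals the sum of the eigenvalues.
det(A) = (-1)*(-3)*(-4) = -12.
trace(A) = -1 - 3 - 4 = -8.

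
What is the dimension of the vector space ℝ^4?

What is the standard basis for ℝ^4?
Dimension = 4; standard basis = {e_1, e_2, e_3, e_4}

ℝ^4 is the space of 4-tuples of real numbers; its dimension is 4.
The standard basis consists of 4 vectors: e_1, e_2, e_3, e_4, where e_i is the vector with 1 in position i and 0 elsewhere.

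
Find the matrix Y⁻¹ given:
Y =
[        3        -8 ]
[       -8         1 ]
det(Y) = -61
Y⁻¹ =
[    -1/61     -8/61 ]
[    -8/61     -3/61 ]

For a 2×2 matrix Y = [[a, b], [c, d]] with det(Y) ≠ 0, Y⁻¹ = (1/det(Y)) * [[d, -b], [-c, a]].
det(Y) = (3)*(1) - (-8)*(-8) = 3 - 64 = -61.
Y⁻¹ = (1/-61) * [[1, 8], [8, 3]].
Dividing each entry by -61 and reducing:
Y⁻¹ =
[    -1/61     -8/61 ]
[    -8/61     -3/61 ]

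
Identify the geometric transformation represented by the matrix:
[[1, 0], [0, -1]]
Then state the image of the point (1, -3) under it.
reflection across the x-axis; image of (1, -3) is (1, 3)

This is a symmetric orthogonal matrix with determinant -1, which characterizes a reflection in ℝ².
The matrix [[1, 0], [0, -1]] represents: reflection across the x-axis.
Applying it to (1, -3): [1·1 + 0·-3, 0·1 + -1·-3] = (1, 3).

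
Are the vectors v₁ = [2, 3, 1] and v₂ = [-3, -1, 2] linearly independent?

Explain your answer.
Yes, linearly independent

Two vectors are linearly dependent iff one is a scalar multiple of the other.
No single scalar k satisfies v₂ = k·v₁ (the ratios of corresponding entries disagree), so v₁ and v₂ are linearly independent.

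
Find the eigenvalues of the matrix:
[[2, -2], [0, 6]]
λ = 2 and λ = 6

Characteristic equation: det(A - λI) = 0
λ² - (trace)λ + (det) = 0
λ² - (8)λ + (12) = 0
λ² - 8λ + 12 = 0
Solving: λ = 2, 6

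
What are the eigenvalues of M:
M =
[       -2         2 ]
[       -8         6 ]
λ = 2, 2

Solve det(M - λI) = 0. For a 2×2 matrix the characteristic equation is λ² - (trace)λ + det = 0.
trace(M) = a + d = -2 + 6 = 4.
det(M) = a*d - b*c = (-2)*(6) - (2)*(-8) = -12 + 16 = 4.
Characteristic equation: λ² - (4)λ + (4) = 0.
Discriminant = (4)² - 4*(4) = 16 - 16 = 0.
λ = (4 ± √0) / 2 = (4 ± 0) / 2 = 2, 2.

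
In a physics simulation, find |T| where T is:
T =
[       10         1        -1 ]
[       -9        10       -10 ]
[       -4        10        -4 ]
det(T) = 654

Expand along row 0 (cofactor expansion): det(T) = a*(e*i - f*h) - b*(d*i - f*g) + c*(d*h - e*g), where the 3×3 is [[a, b, c], [d, e, f], [g, h, i]].
Minor M_00 = (10)*(-4) - (-10)*(10) = -40 + 100 = 60.
Minor M_01 = (-9)*(-4) - (-10)*(-4) = 36 - 40 = -4.
Minor M_02 = (-9)*(10) - (10)*(-4) = -90 + 40 = -50.
det(T) = (10)*(60) - (1)*(-4) + (-1)*(-50) = 600 + 4 + 50 = 654.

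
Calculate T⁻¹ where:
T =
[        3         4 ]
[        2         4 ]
det(T) = 4
T⁻¹ =
[        1        -1 ]
[     -1/2       3/4 ]

For a 2×2 matrix T = [[a, b], [c, d]] with det(T) ≠ 0, T⁻¹ = (1/det(T)) * [[d, -b], [-c, a]].
det(T) = (3)*(4) - (4)*(2) = 12 - 8 = 4.
T⁻¹ = (1/4) * [[4, -4], [-2, 3]].
Dividing each entry by 4 and reducing:
T⁻¹ =
[        1        -1 ]
[     -1/2       3/4 ]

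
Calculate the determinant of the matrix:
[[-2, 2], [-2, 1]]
2

For a 2×2 matrix [[a, b], [c, d]], det = ad - bc
det = (-2)(1) - (2)(-2) = -2 - -4 = 2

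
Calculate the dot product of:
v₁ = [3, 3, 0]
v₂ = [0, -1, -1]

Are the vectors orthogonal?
-3, No

The dot product is the sum of products of corresponding components.
v₁·v₂ = (3)*(0) + (3)*(-1) + (0)*(-1) = 0 - 3 + 0 = -3.
Two vectors are orthogonal iff their dot product is 0; here the dot product is -3, so the vectors are not orthogonal.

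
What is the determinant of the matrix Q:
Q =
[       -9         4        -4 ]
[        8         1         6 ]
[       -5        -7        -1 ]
det(Q) = -253

Expand along row 0 (cofactor expansion): det(Q) = a*(e*i - f*h) - b*(d*i - f*g) + c*(d*h - e*g), where the 3×3 is [[a, b, c], [d, e, f], [g, h, i]].
Minor M_00 = (1)*(-1) - (6)*(-7) = -1 + 42 = 41.
Minor M_01 = (8)*(-1) - (6)*(-5) = -8 + 30 = 22.
Minor M_02 = (8)*(-7) - (1)*(-5) = -56 + 5 = -51.
det(Q) = (-9)*(41) - (4)*(22) + (-4)*(-51) = -369 - 88 + 204 = -253.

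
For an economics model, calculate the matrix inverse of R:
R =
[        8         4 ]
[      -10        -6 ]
det(R) = -8
R⁻¹ =
[      3/4       1/2 ]
[     -5/4        -1 ]

For a 2×2 matrix R = [[a, b], [c, d]] with det(R) ≠ 0, R⁻¹ = (1/det(R)) * [[d, -b], [-c, a]].
det(R) = (8)*(-6) - (4)*(-10) = -48 + 40 = -8.
R⁻¹ = (1/-8) * [[-6, -4], [10, 8]].
Dividing each entry by -8 and reducing:
R⁻¹ =
[      3/4       1/2 ]
[     -5/4        -1 ]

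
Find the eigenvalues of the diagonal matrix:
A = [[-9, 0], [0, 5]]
λ₁ = -9, λ₂ = 5

The characteristic polynomial of A is det(A - λI) = (-9 - λ)(5 - λ) = 0.
The roots are λ = -9 and λ = 5, so the eigenvalues are the diagonal entries.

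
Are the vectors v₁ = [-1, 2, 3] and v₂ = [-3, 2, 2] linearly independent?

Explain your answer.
Yes, linearly independent

Two vectors are linearly dependent iff one is a scalar multiple of the other.
No single scalar k satisfies v₂ = k·v₁ (the ratios of corresponding entries disagree), so v₁ and v₂ are linearly independent.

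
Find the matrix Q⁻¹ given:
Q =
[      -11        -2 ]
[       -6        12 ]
det(Q) = -144
Q⁻¹ =
[    -1/12     -1/72 ]
[    -1/24    11/144 ]

For a 2×2 matrix Q = [[a, b], [c, d]] with det(Q) ≠ 0, Q⁻¹ = (1/det(Q)) * [[d, -b], [-c, a]].
det(Q) = (-11)*(12) - (-2)*(-6) = -132 - 12 = -144.
Q⁻¹ = (1/-144) * [[12, 2], [6, -11]].
Dividing each entry by -144 and reducing:
Q⁻¹ =
[    -1/12     -1/72 ]
[    -1/24    11/144 ]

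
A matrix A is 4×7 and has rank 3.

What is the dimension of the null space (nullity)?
4

The rank-nullity theorem for an m×n matrix states:
rank(A) + nullity(A) = n (the number of columns).
Here n = 7 and rank(A) = 3, so nullity(A) = 7 - 3 = 4.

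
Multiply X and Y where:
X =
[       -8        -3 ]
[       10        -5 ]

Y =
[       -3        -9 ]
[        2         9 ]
XY =
[       18        45 ]
[      -40      -135 ]

Matrix multiplication: (XY)[i][j] = sum over k of X[i][k] * Y[k][j].
  (XY)[0][0] = (-8)*(-3) + (-3)*(2) = 18
  (XY)[0][1] = (-8)*(-9) + (-3)*(9) = 45
  (XY)[1][0] = (10)*(-3) + (-5)*(2) = -40
  (XY)[1][1] = (10)*(-9) + (-5)*(9) = -135
XY =
[       18        45 ]
[      -40      -135 ]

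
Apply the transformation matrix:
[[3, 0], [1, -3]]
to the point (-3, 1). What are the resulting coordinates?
(-9, -6)

Matrix multiplication:
[[3, 0], [1, -3]] × [-3, 1]ᵀ
= [3×-3 + 0×1, 1×-3 + -3×1]ᵀ
= [-9.0000, -6.0000]ᵀ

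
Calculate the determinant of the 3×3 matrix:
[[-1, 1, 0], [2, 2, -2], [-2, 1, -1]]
6

Expansion along first row:
det = -1·det([[2,-2],[1,-1]]) - 1·det([[2,-2],[-2,-1]]) + 0·det([[2,2],[-2,1]])
    = -1·(2·-1 - -2·1) - 1·(2·-1 - -2·-2) + 0·(2·1 - 2·-2)
    = -1·0 - 1·-6 + 0·6
    = 0 + 6 + 0 = 6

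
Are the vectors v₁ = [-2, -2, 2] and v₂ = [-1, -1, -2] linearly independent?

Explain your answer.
Yes, linearly independent

Two vectors are linearly dependent iff one is a scalar multiple of the other.
No single scalar k satisfies v₂ = k·v₁ (the ratios of corresponding entries disagree), so v₁ and v₂ are linearly independent.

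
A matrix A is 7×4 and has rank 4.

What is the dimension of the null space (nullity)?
0

The rank-nullity theorem for an m×n matrix states:
rank(A) + nullity(A) = n (the number of columns).
Here n = 4 and rank(A) = 4, so nullity(A) = 4 - 4 = 0.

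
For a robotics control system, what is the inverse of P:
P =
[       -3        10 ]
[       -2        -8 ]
det(P) = 44
P⁻¹ =
[    -2/11     -5/22 ]
[     1/22     -3/44 ]

For a 2×2 matrix P = [[a, b], [c, d]] with det(P) ≠ 0, P⁻¹ = (1/det(P)) * [[d, -b], [-c, a]].
det(P) = (-3)*(-8) - (10)*(-2) = 24 + 20 = 44.
P⁻¹ = (1/44) * [[-8, -10], [2, -3]].
Dividing each entry by 44 and reducing:
P⁻¹ =
[    -2/11     -5/22 ]
[     1/22     -3/44 ]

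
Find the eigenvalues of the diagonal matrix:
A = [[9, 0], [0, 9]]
λ₁ = 9, λ₂ = 9

The characteristic polynomial of A is det(A - λI) = (9 - λ)(9 - λ) = 0.
The roots are λ = 9 and λ = 9, so the eigenvalues are the diagonal entries.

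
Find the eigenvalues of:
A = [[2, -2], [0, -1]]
λ = -1, 2

Solve det(A - λI) = 0. For a 2×2 matrix this is λ² - (trace)λ + det = 0.
trace(A) = 2 - 1 = 1.
det(A) = (2)*(-1) - (-2)*(0) = -2 - 0 = -2.
Characteristic equation: λ² - (1)λ + (-2) = 0.
Discriminant: (1)² - 4*(-2) = 1 + 8 = 9.
Roots: λ = (1 ± √9) / 2 = -1, 2.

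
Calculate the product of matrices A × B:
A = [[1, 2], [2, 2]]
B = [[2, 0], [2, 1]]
[[6, 2], [8, 2]]

Matrix multiplication:
C[0][0] = 1×2 + 2×2 = 6
C[0][1] = 1×0 + 2×1 = 2
C[1][0] = 2×2 + 2×2 = 8
C[1][1] = 2×0 + 2×1 = 2
Result: [[6, 2], [8, 2]]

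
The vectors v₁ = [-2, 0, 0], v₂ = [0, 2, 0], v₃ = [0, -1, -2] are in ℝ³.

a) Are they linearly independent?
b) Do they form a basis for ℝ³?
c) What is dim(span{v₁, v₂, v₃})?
Yes independent, yes basis, dim = 3

Stack v₁, v₂, v₃ as rows of a 3×3 matrix.
[[-2, 0, 0]; [0, 2, 0]; [0, -1, -2]] is already lower triangular with nonzero diagonal entries (-2, 2, -2), so its determinant is the product of the diagonal entries, det = (-2)·(2)·(-2) = 8 ≠ 0, and the rows are linearly independent.
Three linearly independent vectors in ℝ³ form a basis for ℝ³, so dim(span{v₁,v₂,v₃}) = 3.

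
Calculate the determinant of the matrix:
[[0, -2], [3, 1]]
6

For a 2×2 matrix [[a, b], [c, d]], det = ad - bc
det = (0)(1) - (-2)(3) = 0 - -6 = 6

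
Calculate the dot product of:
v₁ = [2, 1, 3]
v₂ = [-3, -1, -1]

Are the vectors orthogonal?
-10, No

The dot product is the sum of products of corresponding components.
v₁·v₂ = (2)*(-3) + (1)*(-1) + (3)*(-1) = -6 - 1 - 3 = -10.
Two vectors are orthogonal iff their dot product is 0; here the dot product is -10, so the vectors are not orthogonal.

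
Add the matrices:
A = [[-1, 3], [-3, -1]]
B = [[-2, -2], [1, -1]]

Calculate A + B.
[[-3, 1], [-2, -2]]

Add corresponding elements:
(-1)+(-2)=-3
(3)+(-2)=1
(-3)+(1)=-2
(-1)+(-1)=-2
A + B = [[-3, 1], [-2, -2]]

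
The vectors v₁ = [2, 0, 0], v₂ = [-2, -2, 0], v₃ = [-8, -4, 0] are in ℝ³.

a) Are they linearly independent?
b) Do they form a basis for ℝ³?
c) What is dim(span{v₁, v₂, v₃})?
Not independent, not a basis, dim(span) = 2

Check whether v₃ can be written as a linear combination of v₁ and v₂.
v₃ = (-2)·v₁ + (2)·v₂ = [-8, -4, 0], so the three vectors are linearly dependent.
Thus they do not form a basis for ℝ³, and dim(span{v₁, v₂, v₃}) = 2 (spanned by v₁ and v₂).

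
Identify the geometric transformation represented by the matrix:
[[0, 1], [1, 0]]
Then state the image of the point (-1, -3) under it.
reflection across the line y = x; image of (-1, -3) is (-3, -1)

This is a symmetric orthogonal matrix with determinant -1, which characterizes a reflection in ℝ².
The matrix [[0, 1], [1, 0]] represents: reflection across the line y = x.
Applying it to (-1, -3): [0·-1 + 1·-3, 1·-1 + 0·-3] = (-3, -1).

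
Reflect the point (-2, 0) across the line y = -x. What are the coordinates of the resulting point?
(0, 2)

Reflection across line y = -x: (-2, 0) → (0, 2)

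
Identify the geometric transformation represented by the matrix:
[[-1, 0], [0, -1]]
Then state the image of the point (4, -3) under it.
rotation by 180° (or reflection through origin); image of (4, -3) is (-4, 3)

This matches the form [[cos θ, -sin θ], [sin θ, cos θ]] of a rotation matrix; reading off cos θ and sin θ gives the angle.
The matrix [[-1, 0], [0, -1]] represents: rotation by 180° (or reflection through origin).
Applying it to (4, -3): [-1·4 + 0·-3, 0·4 + -1·-3] = (-4, 3).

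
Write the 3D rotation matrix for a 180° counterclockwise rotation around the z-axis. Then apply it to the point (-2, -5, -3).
R = [[-1, 0, 0], [0, -1, 0], [0, 0, 1]]; R·(-2, -5, -3) = (2, 5, -3)

Rotation matrix for 180° around z-axis:
cos(180°) = -1, sin(180°) = 0
R = [[-1, 0, 0], [0, -1, 0], [0, 0, 1]]
Apply to (-2, -5, -3): R·[-2, -5, -3]ᵀ = (2, 5, -3)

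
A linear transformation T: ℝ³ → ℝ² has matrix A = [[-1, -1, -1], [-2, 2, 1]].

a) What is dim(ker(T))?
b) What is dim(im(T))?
dim(ker) = 1, dim(im) = 2

The two rows are not scalar multiples of one another (no single k satisfies row 2 = k × row 1), so they are linearly independent.
Thus rank(A) = 2.
dim(im(T)) = rank(A) = 2.
By the rank-nullity theorem applied to T: ℝ³ → ℝ², rank(A) + nullity(A) = 3 (the domain dimension), so dim(ker(T)) = 3 - 2 = 1.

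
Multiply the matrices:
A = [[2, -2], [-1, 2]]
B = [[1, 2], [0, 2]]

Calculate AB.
[[2, 0], [-1, 2]]

Each entry (i,j) of AB = sum over k of A[i][k]*B[k][j].
(AB)[0][0] = (2)*(1) + (-2)*(0) = 2
(AB)[0][1] = (2)*(2) + (-2)*(2) = 0
(AB)[1][0] = (-1)*(1) + (2)*(0) = -1
(AB)[1][1] = (-1)*(2) + (2)*(2) = 2
AB = [[2, 0], [-1, 2]]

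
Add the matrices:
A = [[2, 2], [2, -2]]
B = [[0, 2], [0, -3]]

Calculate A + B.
[[2, 4], [2, -5]]

Add corresponding elements:
(2)+(0)=2
(2)+(2)=4
(2)+(0)=2
(-2)+(-3)=-5
A + B = [[2, 4], [2, -5]]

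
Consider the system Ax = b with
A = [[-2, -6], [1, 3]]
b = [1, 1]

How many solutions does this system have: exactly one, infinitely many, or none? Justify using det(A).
No solution

det(A) = (-2)*(3) - (-6)*(1) = 0, so A is singular.
The column space of A is span(column 1) = span([-2, 1]).
b = [1, 1] is not a scalar multiple of column 1, so b ∉ column space and the system is inconsistent — no solution.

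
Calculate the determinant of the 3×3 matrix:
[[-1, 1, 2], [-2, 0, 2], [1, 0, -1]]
0

Expansion along first row:
det = -1·det([[0,2],[0,-1]]) - 1·det([[-2,2],[1,-1]]) + 2·det([[-2,0],[1,0]])
    = -1·(0·-1 - 2·0) - 1·(-2·-1 - 2·1) + 2·(-2·0 - 0·1)
    = -1·0 - 1·0 + 2·0
    = 0 + 0 + 0 = 0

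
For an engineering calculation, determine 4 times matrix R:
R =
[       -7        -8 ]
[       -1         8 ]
4R =
[      -28       -32 ]
[       -4        32 ]

Scalar multiplication is elementwise: (4R)[i][j] = 4 * R[i][j].
  (4R)[0][0] = 4 * (-7) = -28
  (4R)[0][1] = 4 * (-8) = -32
  (4R)[1][0] = 4 * (-1) = -4
  (4R)[1][1] = 4 * (8) = 32
4R =
[      -28       -32 ]
[       -4        32 ]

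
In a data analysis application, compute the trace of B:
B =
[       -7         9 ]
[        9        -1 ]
tr(B) = -7 - 1 = -8

The trace of a square matrix is the sum of its diagonal entries.
Diagonal entries of B: B[0][0] = -7, B[1][1] = -1.
tr(B) = -7 - 1 = -8.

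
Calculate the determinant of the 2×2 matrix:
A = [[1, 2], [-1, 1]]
3

For A = [[a, b], [c, d]], det(A) = a*d - b*c.
det(A) = (1)*(1) - (2)*(-1) = 1 - -2 = 3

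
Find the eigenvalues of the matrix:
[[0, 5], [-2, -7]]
λ = -5 and λ = -2

Characteristic equation: det(A - λI) = 0
λ² - (trace)λ + (det) = 0
λ² - (-7)λ + (10) = 0
λ² + 7λ + 10 = 0
Solving: λ = -5, -2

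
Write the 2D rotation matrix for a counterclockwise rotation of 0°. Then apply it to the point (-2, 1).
R = [[1, 0], [0, 1]]; R·(-2, 1) = (-2, 1)

Rotation matrix formula: R(θ) = [[cos θ, -sin θ], [sin θ, cos θ]]
For θ = 0°:
cos(0°) = 1
sin(0°) = 0
R = [[1, 0], [0, 1]]
Apply to (-2, 1): [1·-2 + (0)·1, 0·-2 + 1·1] = (-2, 1)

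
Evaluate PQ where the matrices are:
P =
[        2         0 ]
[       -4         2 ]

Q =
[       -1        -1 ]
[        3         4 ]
PQ =
[       -2        -2 ]
[       10        12 ]

Matrix multiplication: (PQ)[i][j] = sum over k of P[i][k] * Q[k][j].
  (PQ)[0][0] = (2)*(-1) + (0)*(3) = -2
  (PQ)[0][1] = (2)*(-1) + (0)*(4) = -2
  (PQ)[1][0] = (-4)*(-1) + (2)*(3) = 10
  (PQ)[1][1] = (-4)*(-1) + (2)*(4) = 12
PQ =
[       -2        -2 ]
[       10        12 ]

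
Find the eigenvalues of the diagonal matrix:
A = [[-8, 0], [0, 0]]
λ₁ = -8, λ₂ = 0

The characteristic polynomial of A is det(A - λI) = (-8 - λ)(0 - λ) = 0.
The roots are λ = -8 and λ = 0, so the eigenvalues are the diagonal entries.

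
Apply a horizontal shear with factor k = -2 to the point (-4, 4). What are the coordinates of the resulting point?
(-12, 4)

Shear matrix for horizontal shear with factor k = -2:
[[1, -2], [0, 1]]
Result: (-4, 4) → (-12, 4)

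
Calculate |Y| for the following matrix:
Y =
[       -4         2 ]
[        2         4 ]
det(Y) = -20

For a 2×2 matrix [[a, b], [c, d]], det = a*d - b*c.
det(Y) = (-4)*(4) - (2)*(2) = -16 - 4 = -20.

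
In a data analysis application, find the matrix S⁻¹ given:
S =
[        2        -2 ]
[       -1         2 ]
det(S) = 2
S⁻¹ =
[        1         1 ]
[      1/2         1 ]

For a 2×2 matrix S = [[a, b], [c, d]] with det(S) ≠ 0, S⁻¹ = (1/det(S)) * [[d, -b], [-c, a]].
det(S) = (2)*(2) - (-2)*(-1) = 4 - 2 = 2.
S⁻¹ = (1/2) * [[2, 2], [1, 2]].
Dividing each entry by 2 and reducing:
S⁻¹ =
[        1         1 ]
[      1/2         1 ]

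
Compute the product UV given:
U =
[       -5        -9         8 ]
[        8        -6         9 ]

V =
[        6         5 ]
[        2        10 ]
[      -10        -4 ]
UV =
[     -128      -147 ]
[      -54       -56 ]

Matrix multiplication: (UV)[i][j] = sum over k of U[i][k] * V[k][j].
  (UV)[0][0] = (-5)*(6) + (-9)*(2) + (8)*(-10) = -128
  (UV)[0][1] = (-5)*(5) + (-9)*(10) + (8)*(-4) = -147
  (UV)[1][0] = (8)*(6) + (-6)*(2) + (9)*(-10) = -54
  (UV)[1][1] = (8)*(5) + (-6)*(10) + (9)*(-4) = -56
UV =
[     -128      -147 ]
[      -54       -56 ]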